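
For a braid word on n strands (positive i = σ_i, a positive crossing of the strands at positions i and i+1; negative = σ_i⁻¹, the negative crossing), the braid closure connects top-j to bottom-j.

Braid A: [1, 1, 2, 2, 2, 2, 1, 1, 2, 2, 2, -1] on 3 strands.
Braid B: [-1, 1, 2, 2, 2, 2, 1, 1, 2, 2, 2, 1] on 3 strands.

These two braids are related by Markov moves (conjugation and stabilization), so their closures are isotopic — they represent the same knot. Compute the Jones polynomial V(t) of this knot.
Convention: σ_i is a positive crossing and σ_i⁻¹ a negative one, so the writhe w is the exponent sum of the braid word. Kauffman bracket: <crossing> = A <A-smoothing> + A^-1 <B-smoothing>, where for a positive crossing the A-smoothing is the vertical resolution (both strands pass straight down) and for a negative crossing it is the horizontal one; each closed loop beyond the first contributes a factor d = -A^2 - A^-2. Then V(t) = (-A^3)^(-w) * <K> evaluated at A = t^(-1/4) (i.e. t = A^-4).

-t^12 + t^11 - t^10 + t^9 - t^8 + t^6 + t^4

Derivation:
Markov-equivalent braids have isotopic closures, hence identical knot invariants. Strip the Markov moves from each word to reach a common short braid β, then compute V(t) once on β.
Braid A: s1 s1 s2 s2 s2 s2 s1 s1 s2 s2 s2 s1^-1 on 3 strands reduces by inverse Markov moves (closure unchanged at each step):
  Deconjugate: the word is γ·β·γ⁻¹ with γ = s1 (prefix) and γ⁻¹ = s1^-1 (suffix); strip both.
Reduced to β = s1 s2 s2 s2 s2 s1 s1 s2 s2 s2 on 3 strands, 10 crossings.
Braid B: s1^-1 s1 s2 s2 s2 s2 s1 s1 s2 s2 s2 s1 on 3 strands reduces by inverse Markov moves (closure unchanged at each step):
  Deconjugate: the word is γ·β·γ⁻¹ with γ = s1^-1 (prefix) and γ⁻¹ = s1 (suffix); strip both.
Reduced to β = s1 s2 s2 s2 s2 s1 s1 s2 s2 s2 on 3 strands, 10 crossings.
Both give the same β = s1 s2 s2 s2 s2 s1 s1 s2 s2 s2 on 3 strands, so one state sum suffices:
Braid: s1 s2 s2 s2 s2 s1 s1 s2 s2 s2 on 3 strands, 10 crossings.
Writhe w = (#positive) - (#negative) = 10 - 0 = 10.
State-sum expansion of <K>. There are 2^10 = 1024 states.
Smooth each crossing (0=||, 1=⌣⌢); contribution A^(Σ sign_k(1-2s_k)) * d^(L-1).
Tabulate the states by total A-exponent and number of loops L (A-exp: L × count):
  A^10: L=3 ×1
  A^8: L=2 ×10
  A^6: L=1 ×21, L=3 ×24
  A^4: L=2 ×84, L=4 ×36
  A^2: L=1 ×24, L=3 ×151, L=5 ×35
  A^0: L=2 ×72, L=4 ×159, L=6 ×21
  A^-2: L=3 ×98, L=5 ×105, L=7 ×7
  A^-4: L=4 ×76, L=6 ×43, L=8 ×1
  A^-6: L=5 ×35, L=7 ×10
  A^-8: L=6 ×9, L=8 ×1
  A^-10: L=7 ×1
Each group contributes A^e * Σ count * d^(L-1):
Powers of d = -A^2 - A^-2: d^2 = A^4 + 2 + A^-4; d^3 = -A^6 - 3*A^2 - 3*A^-2 - A^-6; d^4 = A^8 + 4*A^4 + 6 + 4*A^-4 + A^-8; d^5 = -A^10 - 5*A^6 - 10*A^2 - 10*A^-2 - 5*A^-6 - A^-10; d^6 = A^12 + 6*A^8 + 15*A^4 + 20 + 15*A^-4 + 6*A^-8 + A^-12; d^7 = -A^14 - 7*A^10 - 21*A^6 - 35*A^2 - 35*A^-2 - 21*A^-6 - 7*A^-10 - A^-14.
  A^10 * (d^2) = A^14 + 2*A^10 + A^6
  A^8 * (10*d) = -10*A^10 - 10*A^6
  A^6 * (21 + 24*d^2) = 24*A^10 + 69*A^6 + 24*A^2
  A^4 * (84*d + 36*d^3) = -36*A^10 - 192*A^6 - 192*A^2 - 36*A^-2
  A^2 * (24 + 151*d^2 + 35*d^4) = 35*A^10 + 291*A^6 + 536*A^2 + 291*A^-2 + 35*A^-6
  A^0 * (72*d + 159*d^3 + 21*d^5) = -21*A^10 - 264*A^6 - 759*A^2 - 759*A^-2 - 264*A^-6 - 21*A^-10
  A^-2 * (98*d^2 + 105*d^4 + 7*d^6) = 7*A^10 + 147*A^6 + 623*A^2 + 966*A^-2 + 623*A^-6 + 147*A^-10 + 7*A^-14
  A^-4 * (76*d^3 + 43*d^5 + d^7) = -A^10 - 50*A^6 - 312*A^2 - 693*A^-2 - 693*A^-6 - 312*A^-10 - 50*A^-14 - A^-18
  A^-6 * (35*d^4 + 10*d^6) = 10*A^6 + 95*A^2 + 290*A^-2 + 410*A^-6 + 290*A^-10 + 95*A^-14 + 10*A^-18
  A^-8 * (9*d^5 + d^7) = -A^6 - 16*A^2 - 66*A^-2 - 125*A^-6 - 125*A^-10 - 66*A^-14 - 16*A^-18 - A^-22
  A^-10 * (d^6) = A^2 + 6*A^-2 + 15*A^-6 + 20*A^-10 + 15*A^-14 + 6*A^-18 + A^-22
Summing the groups: <K> = A^14 + A^6 - A^-2 + A^-6 - A^-10 + A^-14 - A^-18
Normalise by the writhe: (-A^3)^(-w) = (-A^3)^(-10) = A^-30, so f(A) = A^-30 * <K> = A^-16 + A^-24 - A^-32 + A^-36 - A^-40 + A^-44 - A^-48.
Substitute A = t^(-1/4), i.e. A^e → t^(-e/4): V(t) = -t^12 + t^11 - t^10 + t^9 - t^8 + t^6 + t^4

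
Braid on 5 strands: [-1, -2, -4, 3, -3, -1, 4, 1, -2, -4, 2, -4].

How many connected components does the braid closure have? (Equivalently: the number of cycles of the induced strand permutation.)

Track the strand permutation on 5 strands, starting from identity.
  step 1: s1^-1 swaps positions 1,2 -> [2 1 3 4 5]
  step 2: s2^-1 swaps positions 2,3 -> [2 3 1 4 5]
  step 3: s4^-1 swaps positions 4,5 -> [2 3 1 5 4]
  step 4: s3 swaps positions 3,4 -> [2 3 5 1 4]
  step 5: s3^-1 swaps positions 3,4 -> [2 3 1 5 4]
  step 6: s1^-1 swaps positions 1,2 -> [3 2 1 5 4]
  step 7: s4 swaps positions 4,5 -> [3 2 1 4 5]
  step 8: s1 swaps positions 1,2 -> [2 3 1 4 5]
  step 9: s2^-1 swaps positions 2,3 -> [2 1 3 4 5]
  step 10: s4^-1 swaps positions 4,5 -> [2 1 3 5 4]
  step 11: s2 swaps positions 2,3 -> [2 3 1 5 4]
  step 12: s4^-1 swaps positions 4,5 -> [2 3 1 4 5]
Final permutation (position -> original strand): [2 3 1 4 5]
Closure components = cycle count of this permutation = 3.

Answer: 3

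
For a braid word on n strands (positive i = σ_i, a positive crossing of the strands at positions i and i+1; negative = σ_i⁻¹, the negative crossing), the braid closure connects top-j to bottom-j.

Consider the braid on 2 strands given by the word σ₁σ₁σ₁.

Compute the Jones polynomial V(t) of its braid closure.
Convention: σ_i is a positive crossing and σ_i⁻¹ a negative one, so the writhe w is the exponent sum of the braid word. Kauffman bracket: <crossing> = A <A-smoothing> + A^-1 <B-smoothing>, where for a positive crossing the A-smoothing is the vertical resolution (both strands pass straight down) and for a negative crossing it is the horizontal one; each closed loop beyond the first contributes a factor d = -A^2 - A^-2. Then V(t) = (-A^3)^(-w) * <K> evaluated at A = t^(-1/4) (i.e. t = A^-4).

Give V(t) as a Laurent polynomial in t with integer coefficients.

Braid: s1 s1 s1 on 2 strands, 3 crossings.
Writhe w = (#positive) - (#negative) = 3 - 0 = 3.
Enumerate smoothing states for the bracket polynomial. There are 2^3 = 8 states.
For each crossing: s=0 is the vertical smoothing, s=1 horizontal. Crossing k contributes A^(sign_k * (1 - 2*s_k)); loop factor d = -A^2 - A^-2.
  state 000: A-exp=+3, loops=2, term = A^3 * d^1
  state 001: A-exp=+1, loops=1, term = A^1 * d^0
  state 010: A-exp=+1, loops=1, term = A^1 * d^0
  state 011: A-exp=-1, loops=2, term = A^-1 * d^1
  state 100: A-exp=+1, loops=1, term = A^1 * d^0
  state 101: A-exp=-1, loops=2, term = A^-1 * d^1
  state 110: A-exp=-1, loops=2, term = A^-1 * d^1
  state 111: A-exp=-3, loops=3, term = A^-3 * d^2
Collect the terms by A-exponent (count of states per loop number):
Powers of d = -A^2 - A^-2: d^2 = A^4 + 2 + A^-4.
  A^3 * (d) = -A^5 - A
  A^1 * (3) = 3*A
  A^-1 * (3*d) = -3*A - 3*A^-3
  A^-3 * (d^2) = A + 2*A^-3 + A^-7
Summing the groups: <K> = -A^5 - A^-3 + A^-7
Normalise by the writhe: (-A^3)^(-w) = (-A^3)^(-3) = -A^-9, so f(A) = -A^-9 * <K> = A^-4 + A^-12 - A^-16.
Substitute A = t^(-1/4), i.e. A^e → t^(-e/4): V(t) = -t^4 + t^3 + t

Answer: -t^4 + t^3 + t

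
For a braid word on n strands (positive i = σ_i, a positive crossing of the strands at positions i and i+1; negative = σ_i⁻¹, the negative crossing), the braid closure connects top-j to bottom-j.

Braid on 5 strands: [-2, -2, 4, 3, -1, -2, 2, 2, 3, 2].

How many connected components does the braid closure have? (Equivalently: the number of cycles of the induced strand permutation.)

Track the strand permutation on 5 strands, starting from identity.
  step 1: s2^-1 swaps positions 2,3 -> [1 3 2 4 5]
  step 2: s2^-1 swaps positions 2,3 -> [1 2 3 4 5]
  step 3: s4 swaps positions 4,5 -> [1 2 3 5 4]
  step 4: s3 swaps positions 3,4 -> [1 2 5 3 4]
  step 5: s1^-1 swaps positions 1,2 -> [2 1 5 3 4]
  step 6: s2^-1 swaps positions 2,3 -> [2 5 1 3 4]
  step 7: s2 swaps positions 2,3 -> [2 1 5 3 4]
  step 8: s2 swaps positions 2,3 -> [2 5 1 3 4]
  step 9: s3 swaps positions 3,4 -> [2 5 3 1 4]
  step 10: s2 swaps positions 2,3 -> [2 3 5 1 4]
Final permutation (position -> original strand): [2 3 5 1 4]
Closure components = cycle count of this permutation = 1.

Answer: 1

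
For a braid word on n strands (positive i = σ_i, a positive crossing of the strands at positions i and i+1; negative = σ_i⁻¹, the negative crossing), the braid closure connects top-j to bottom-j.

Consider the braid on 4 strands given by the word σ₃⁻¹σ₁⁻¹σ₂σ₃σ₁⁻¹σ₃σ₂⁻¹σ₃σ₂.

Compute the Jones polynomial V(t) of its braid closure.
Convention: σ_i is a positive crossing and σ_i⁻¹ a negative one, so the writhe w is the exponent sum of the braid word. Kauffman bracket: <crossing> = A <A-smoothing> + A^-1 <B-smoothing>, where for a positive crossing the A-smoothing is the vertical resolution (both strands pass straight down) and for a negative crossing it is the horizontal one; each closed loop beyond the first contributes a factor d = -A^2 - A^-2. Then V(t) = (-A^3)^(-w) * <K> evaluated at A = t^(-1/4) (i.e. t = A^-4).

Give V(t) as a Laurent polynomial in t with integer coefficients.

-t^5 + 2*t^4 - 2*t^3 + 3*t^2 - 3*t + 3 - 2*t^-1 + t^-2

Derivation:
Braid: s3^-1 s1^-1 s2 s3 s1^-1 s3 s2^-1 s3 s2 on 4 strands, 9 crossings.
Writhe w = (#positive) - (#negative) = 5 - 4 = 1.
Computing the Kauffman bracket via state sum. There are 2^9 = 512 states.
Smooth each crossing (0=||, 1=⌣⌢); contribution A^(Σ sign_k(1-2s_k)) * d^(L-1).
Tabulate the states by total A-exponent and number of loops L (A-exp: L × count):
  A^9: L=2 ×1
  A^7: L=1 ×3, L=3 ×6
  A^5: L=2 ×26, L=4 ×10
  A^3: L=1 ×21, L=3 ×58, L=5 ×5
  A^1: L=2 ×86, L=4 ×39, L=6 ×1
  A^-1: L=1 ×35, L=3 ×80, L=5 ×11
  A^-3: L=2 ×53, L=4 ×30, L=6 ×1
  A^-5: L=3 ×32, L=5 ×4
  A^-7: L=4 ×9
  A^-9: L=5 ×1
Each group contributes A^e * Σ count * d^(L-1):
Powers of d = -A^2 - A^-2: d^2 = A^4 + 2 + A^-4; d^3 = -A^6 - 3*A^2 - 3*A^-2 - A^-6; d^4 = A^8 + 4*A^4 + 6 + 4*A^-4 + A^-8; d^5 = -A^10 - 5*A^6 - 10*A^2 - 10*A^-2 - 5*A^-6 - A^-10.
  A^9 * (d) = -A^11 - A^7
  A^7 * (3 + 6*d^2) = 6*A^11 + 15*A^7 + 6*A^3
  A^5 * (26*d + 10*d^3) = -10*A^11 - 56*A^7 - 56*A^3 - 10*A^-1
  A^3 * (21 + 58*d^2 + 5*d^4) = 5*A^11 + 78*A^7 + 167*A^3 + 78*A^-1 + 5*A^-5
  A^1 * (86*d + 39*d^3 + d^5) = -A^11 - 44*A^7 - 213*A^3 - 213*A^-1 - 44*A^-5 - A^-9
  A^-1 * (35 + 80*d^2 + 11*d^4) = 11*A^7 + 124*A^3 + 261*A^-1 + 124*A^-5 + 11*A^-9
  A^-3 * (53*d + 30*d^3 + d^5) = -A^7 - 35*A^3 - 153*A^-1 - 153*A^-5 - 35*A^-9 - A^-13
  A^-5 * (32*d^2 + 4*d^4) = 4*A^3 + 48*A^-1 + 88*A^-5 + 48*A^-9 + 4*A^-13
  A^-7 * (9*d^3) = -9*A^-1 - 27*A^-5 - 27*A^-9 - 9*A^-13
  A^-9 * (d^4) = A^-1 + 4*A^-5 + 6*A^-9 + 4*A^-13 + A^-17
Summing the groups: <K> = -A^11 + 2*A^7 - 3*A^3 + 3*A^-1 - 3*A^-5 + 2*A^-9 - 2*A^-13 + A^-17
Normalise by the writhe: (-A^3)^(-w) = (-A^3)^(-1) = -A^-3, so f(A) = -A^-3 * <K> = A^8 - 2*A^4 + 3 - 3*A^-4 + 3*A^-8 - 2*A^-12 + 2*A^-16 - A^-20.
Substitute A = t^(-1/4), i.e. A^e → t^(-e/4): V(t) = -t^5 + 2*t^4 - 2*t^3 + 3*t^2 - 3*t + 3 - 2*t^-1 + t^-2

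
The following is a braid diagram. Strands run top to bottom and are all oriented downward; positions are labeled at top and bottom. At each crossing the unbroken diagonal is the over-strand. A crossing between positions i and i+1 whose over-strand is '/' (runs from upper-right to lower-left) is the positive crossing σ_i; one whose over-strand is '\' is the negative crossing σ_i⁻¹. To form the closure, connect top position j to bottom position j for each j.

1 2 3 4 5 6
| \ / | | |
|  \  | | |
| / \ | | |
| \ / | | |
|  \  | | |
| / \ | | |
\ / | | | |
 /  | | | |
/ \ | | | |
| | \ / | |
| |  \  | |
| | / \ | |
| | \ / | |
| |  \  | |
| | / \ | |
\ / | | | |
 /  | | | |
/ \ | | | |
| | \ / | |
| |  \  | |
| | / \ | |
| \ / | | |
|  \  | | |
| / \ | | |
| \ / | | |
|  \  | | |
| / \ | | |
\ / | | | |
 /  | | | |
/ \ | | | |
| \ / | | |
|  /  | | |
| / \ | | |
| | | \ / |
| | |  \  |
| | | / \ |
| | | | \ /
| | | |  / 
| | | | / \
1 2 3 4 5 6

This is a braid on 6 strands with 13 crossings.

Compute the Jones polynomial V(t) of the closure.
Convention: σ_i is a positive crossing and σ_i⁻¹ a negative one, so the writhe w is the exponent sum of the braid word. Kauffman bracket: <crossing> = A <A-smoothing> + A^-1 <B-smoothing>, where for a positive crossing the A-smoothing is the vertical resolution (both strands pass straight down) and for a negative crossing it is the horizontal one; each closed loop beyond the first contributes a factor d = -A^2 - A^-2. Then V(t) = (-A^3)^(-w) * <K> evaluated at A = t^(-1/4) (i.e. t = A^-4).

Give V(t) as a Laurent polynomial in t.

Reading the diagram top to bottom ('/'-over between positions i,i+1 = s_i, '\'-over = s_i^-1): braid word = s2^-1 s2^-1 s1 s3^-1 s3^-1 s1 s3^-1 s2^-1 s2^-1 s1 s2 s4^-1 s5.
The presented braid s2^-1 s2^-1 s1 s3^-1 s3^-1 s1 s3^-1 s2^-1 s2^-1 s1 s2 s4^-1 s5 on 6 strands reduces by inverse Markov moves (closure unchanged at each step):
  Destabilize: the word has the form β·s5 where s5 occurs only as the final letter (β ∈ B_5); drop it and the last strand → 5 strands.
  Destabilize: the word has the form β·s4^-1 where s4^-1 occurs only as the final letter (β ∈ B_4); drop it and the last strand → 4 strands.
  Deconjugate: the word is γ·β·γ⁻¹ with γ = s2^-1 (prefix) and γ⁻¹ = s2 (suffix); strip both.
Reduced to β = s2^-1 s1 s3^-1 s3^-1 s1 s3^-1 s2^-1 s2^-1 s1 on 4 strands, 9 crossings.
Compute on β:
Braid: s2^-1 s1 s3^-1 s3^-1 s1 s3^-1 s2^-1 s2^-1 s1 on 4 strands, 9 crossings.
Writhe w = (#positive) - (#negative) = 3 - 6 = -3.
Computing the Kauffman bracket via state sum. There are 2^9 = 512 states.
Smooth each crossing (0=||, 1=⌣⌢); contribution A^(Σ sign_k(1-2s_k)) * d^(L-1).
Tabulate the states by total A-exponent and number of loops L (A-exp: L × count):
  A^9: L=6 ×1
  A^7: L=5 ×9
  A^5: L=4 ×35, L=6 ×1
  A^3: L=3 ×73, L=5 ×11
  A^1: L=2 ×81, L=4 ×44, L=6 ×1
  A^-1: L=1 ×39, L=3 ×77, L=5 ×10
  A^-3: L=2 ×55, L=4 ×28, L=6 ×1
  A^-5: L=3 ×32, L=5 ×4
  A^-7: L=4 ×9
  A^-9: L=5 ×1
Each group contributes A^e * Σ count * d^(L-1):
Powers of d = -A^2 - A^-2: d^2 = A^4 + 2 + A^-4; d^3 = -A^6 - 3*A^2 - 3*A^-2 - A^-6; d^4 = A^8 + 4*A^4 + 6 + 4*A^-4 + A^-8; d^5 = -A^10 - 5*A^6 - 10*A^2 - 10*A^-2 - 5*A^-6 - A^-10.
  A^9 * (d^5) = -A^19 - 5*A^15 - 10*A^11 - 10*A^7 - 5*A^3 - A^-1
  A^7 * (9*d^4) = 9*A^15 + 36*A^11 + 54*A^7 + 36*A^3 + 9*A^-1
  A^5 * (35*d^3 + d^5) = -A^15 - 40*A^11 - 115*A^7 - 115*A^3 - 40*A^-1 - A^-5
  A^3 * (73*d^2 + 11*d^4) = 11*A^11 + 117*A^7 + 212*A^3 + 117*A^-1 + 11*A^-5
  A^1 * (81*d + 44*d^3 + d^5) = -A^11 - 49*A^7 - 223*A^3 - 223*A^-1 - 49*A^-5 - A^-9
  A^-1 * (39 + 77*d^2 + 10*d^4) = 10*A^7 + 117*A^3 + 253*A^-1 + 117*A^-5 + 10*A^-9
  A^-3 * (55*d + 28*d^3 + d^5) = -A^7 - 33*A^3 - 149*A^-1 - 149*A^-5 - 33*A^-9 - A^-13
  A^-5 * (32*d^2 + 4*d^4) = 4*A^3 + 48*A^-1 + 88*A^-5 + 48*A^-9 + 4*A^-13
  A^-7 * (9*d^3) = -9*A^-1 - 27*A^-5 - 27*A^-9 - 9*A^-13
  A^-9 * (d^4) = A^-1 + 4*A^-5 + 6*A^-9 + 4*A^-13 + A^-17
Summing the groups: <K> = -A^19 + 3*A^15 - 4*A^11 + 6*A^7 - 7*A^3 + 6*A^-1 - 6*A^-5 + 3*A^-9 - 2*A^-13 + A^-17
Normalise by the writhe: (-A^3)^(-w) = (-A^3)^(3) = -A^9, so f(A) = -A^9 * <K> = A^28 - 3*A^24 + 4*A^20 - 6*A^16 + 7*A^12 - 6*A^8 + 6*A^4 - 3 + 2*A^-4 - A^-8.
Substitute A = t^(-1/4), i.e. A^e → t^(-e/4): V(t) = -t^2 + 2*t - 3 + 6*t^-1 - 6*t^-2 + 7*t^-3 - 6*t^-4 + 4*t^-5 - 3*t^-6 + t^-7

Answer: -t^2 + 2*t - 3 + 6*t^-1 - 6*t^-2 + 7*t^-3 - 6*t^-4 + 4*t^-5 - 3*t^-6 + t^-7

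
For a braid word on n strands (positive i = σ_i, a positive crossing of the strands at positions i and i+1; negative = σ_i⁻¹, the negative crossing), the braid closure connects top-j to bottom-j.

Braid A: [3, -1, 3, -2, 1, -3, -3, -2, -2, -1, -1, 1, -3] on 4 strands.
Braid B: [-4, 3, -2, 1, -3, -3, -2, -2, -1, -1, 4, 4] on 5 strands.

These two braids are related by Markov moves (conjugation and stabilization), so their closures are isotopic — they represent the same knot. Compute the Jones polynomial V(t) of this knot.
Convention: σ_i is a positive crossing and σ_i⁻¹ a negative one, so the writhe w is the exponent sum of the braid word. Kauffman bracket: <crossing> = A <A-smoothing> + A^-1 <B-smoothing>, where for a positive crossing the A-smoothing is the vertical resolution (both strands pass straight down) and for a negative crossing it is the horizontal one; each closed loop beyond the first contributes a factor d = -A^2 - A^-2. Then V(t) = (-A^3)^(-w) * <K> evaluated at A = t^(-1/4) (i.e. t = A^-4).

Markov-equivalent braids have isotopic closures, hence identical knot invariants. Strip the Markov moves from each word to reach a common short braid β, then compute V(t) once on β.
Braid A: s3 s1^-1 s3 s2^-1 s1 s3^-1 s3^-1 s2^-1 s2^-1 s1^-1 s1^-1 s1 s3^-1 on 4 strands reduces by inverse Markov moves (closure unchanged at each step):
  Deconjugate: the word is γ·β·γ⁻¹ with γ = s3 s1^-1 (prefix) and γ⁻¹ = s1 s3^-1 (suffix); strip both.
Reduced to β = s3 s2^-1 s1 s3^-1 s3^-1 s2^-1 s2^-1 s1^-1 s1^-1 on 4 strands, 9 crossings.
Braid B: s4^-1 s3 s2^-1 s1 s3^-1 s3^-1 s2^-1 s2^-1 s1^-1 s1^-1 s4 s4 on 5 strands reduces by inverse Markov moves (closure unchanged at each step):
  Deconjugate: the word is γ·β·γ⁻¹ with γ = s4^-1 (prefix) and γ⁻¹ = s4 (suffix); strip both.
  Destabilize: the word has the form β·s4 where s4 occurs only as the final letter (β ∈ B_4); drop it and the last strand → 4 strands.
Reduced to β = s3 s2^-1 s1 s3^-1 s3^-1 s2^-1 s2^-1 s1^-1 s1^-1 on 4 strands, 9 crossings.
Both give the same β = s3 s2^-1 s1 s3^-1 s3^-1 s2^-1 s2^-1 s1^-1 s1^-1 on 4 strands, so one state sum suffices:
Braid: s3 s2^-1 s1 s3^-1 s3^-1 s2^-1 s2^-1 s1^-1 s1^-1 on 4 strands, 9 crossings.
Writhe w = (#positive) - (#negative) = 2 - 7 = -5.
Computing the Kauffman bracket via state sum. There are 2^9 = 512 states.
For each crossing: s=0 is the vertical smoothing, s=1 horizontal. Crossing k contributes A^(sign_k * (1 - 2*s_k)); loop factor d = -A^2 - A^-2.
Tabulate the states by total A-exponent and number of loops L (A-exp: L × count):
  A^9: L=5 ×1
  A^7: L=4 ×9
  A^5: L=3 ×31, L=5 ×5
  A^3: L=2 ×48, L=4 ×35, L=6 ×1
  A^1: L=1 ×28, L=3 ×86, L=5 ×12
  A^-1: L=2 ×82, L=4 ×43, L=6 ×1
  A^-3: L=1 ×20, L=3 ×58, L=5 ×6
  A^-5: L=2 ×25, L=4 ×11
  A^-7: L=1 ×3, L=3 ×6
  A^-9: L=2 ×1
Each group contributes A^e * Σ count * d^(L-1):
Powers of d = -A^2 - A^-2: d^2 = A^4 + 2 + A^-4; d^3 = -A^6 - 3*A^2 - 3*A^-2 - A^-6; d^4 = A^8 + 4*A^4 + 6 + 4*A^-4 + A^-8; d^5 = -A^10 - 5*A^6 - 10*A^2 - 10*A^-2 - 5*A^-6 - A^-10.
  A^9 * (d^4) = A^17 + 4*A^13 + 6*A^9 + 4*A^5 + A
  A^7 * (9*d^3) = -9*A^13 - 27*A^9 - 27*A^5 - 9*A
  A^5 * (31*d^2 + 5*d^4) = 5*A^13 + 51*A^9 + 92*A^5 + 51*A + 5*A^-3
  A^3 * (48*d + 35*d^3 + d^5) = -A^13 - 40*A^9 - 163*A^5 - 163*A - 40*A^-3 - A^-7
  A^1 * (28 + 86*d^2 + 12*d^4) = 12*A^9 + 134*A^5 + 272*A + 134*A^-3 + 12*A^-7
  A^-1 * (82*d + 43*d^3 + d^5) = -A^9 - 48*A^5 - 221*A - 221*A^-3 - 48*A^-7 - A^-11
  A^-3 * (20 + 58*d^2 + 6*d^4) = 6*A^5 + 82*A + 172*A^-3 + 82*A^-7 + 6*A^-11
  A^-5 * (25*d + 11*d^3) = -11*A - 58*A^-3 - 58*A^-7 - 11*A^-11
  A^-7 * (3 + 6*d^2) = 6*A^-3 + 15*A^-7 + 6*A^-11
  A^-9 * (d) = -A^-7 - A^-11
Summing the groups: <K> = A^17 - A^13 + A^9 - 2*A^5 + 2*A - 2*A^-3 + A^-7 - A^-11
Normalise by the writhe: (-A^3)^(-w) = (-A^3)^(5) = -A^15, so f(A) = -A^15 * <K> = -A^32 + A^28 - A^24 + 2*A^20 - 2*A^16 + 2*A^12 - A^8 + A^4.
Substitute A = t^(-1/4), i.e. A^e → t^(-e/4): V(t) = t^-1 - t^-2 + 2*t^-3 - 2*t^-4 + 2*t^-5 - t^-6 + t^-7 - t^-8

Answer: t^-1 - t^-2 + 2*t^-3 - 2*t^-4 + 2*t^-5 - t^-6 + t^-7 - t^-8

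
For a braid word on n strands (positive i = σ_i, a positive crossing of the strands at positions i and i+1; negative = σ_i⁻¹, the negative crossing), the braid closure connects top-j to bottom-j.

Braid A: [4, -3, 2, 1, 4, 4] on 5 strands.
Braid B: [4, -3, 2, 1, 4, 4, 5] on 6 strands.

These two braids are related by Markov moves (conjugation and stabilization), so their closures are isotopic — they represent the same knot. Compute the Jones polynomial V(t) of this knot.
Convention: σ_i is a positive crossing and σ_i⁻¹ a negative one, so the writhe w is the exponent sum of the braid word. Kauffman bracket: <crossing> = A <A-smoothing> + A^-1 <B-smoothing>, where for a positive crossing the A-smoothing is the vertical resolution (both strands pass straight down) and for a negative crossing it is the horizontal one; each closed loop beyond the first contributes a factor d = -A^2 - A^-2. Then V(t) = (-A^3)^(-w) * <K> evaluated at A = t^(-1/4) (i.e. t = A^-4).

-t^4 + t^3 + t

Derivation:
Markov-equivalent braids have isotopic closures, hence identical knot invariants. Strip the Markov moves from each word to reach a common short braid β, then compute V(t) once on β.
Braid A: s4 s3^-1 s2 s1 s4 s4 on 5 strands has no conjugating prefix/suffix or stabilization to strip; take β = s4 s3^-1 s2 s1 s4 s4.
Braid B: s4 s3^-1 s2 s1 s4 s4 s5 on 6 strands reduces by inverse Markov moves (closure unchanged at each step):
  Destabilize: the word has the form β·s5 where s5 occurs only as the final letter (β ∈ B_5); drop it and the last strand → 5 strands.
Reduced to β = s4 s3^-1 s2 s1 s4 s4 on 5 strands, 6 crossings.
Both give the same β = s4 s3^-1 s2 s1 s4 s4 on 5 strands, so one state sum suffices:
Braid: s4 s3^-1 s2 s1 s4 s4 on 5 strands, 6 crossings.
Writhe w = (#positive) - (#negative) = 5 - 1 = 4.
State-sum expansion of <K>. There are 2^6 = 64 states.
For each crossing: s=0 is the vertical smoothing, s=1 horizontal. Crossing k contributes A^(sign_k * (1 - 2*s_k)); loop factor d = -A^2 - A^-2.
Tabulate the states by total A-exponent and number of loops L (A-exp: L × count):
  A^6: L=4 ×1
  A^4: L=3 ×5, L=5 ×1
  A^2: L=2 ×7, L=4 ×8
  A^0: L=1 ×3, L=3 ×13, L=5 ×4
  A^-2: L=2 ×6, L=4 ×8, L=6 ×1
  A^-4: L=3 ×4, L=5 ×2
  A^-6: L=4 ×1
Each group contributes A^e * Σ count * d^(L-1):
Powers of d = -A^2 - A^-2: d^2 = A^4 + 2 + A^-4; d^3 = -A^6 - 3*A^2 - 3*A^-2 - A^-6; d^4 = A^8 + 4*A^4 + 6 + 4*A^-4 + A^-8; d^5 = -A^10 - 5*A^6 - 10*A^2 - 10*A^-2 - 5*A^-6 - A^-10.
  A^6 * (d^3) = -A^12 - 3*A^8 - 3*A^4 - 1
  A^4 * (5*d^2 + d^4) = A^12 + 9*A^8 + 16*A^4 + 9 + A^-4
  A^2 * (7*d + 8*d^3) = -8*A^8 - 31*A^4 - 31 - 8*A^-4
  A^0 * (3 + 13*d^2 + 4*d^4) = 4*A^8 + 29*A^4 + 53 + 29*A^-4 + 4*A^-8
  A^-2 * (6*d + 8*d^3 + d^5) = -A^8 - 13*A^4 - 40 - 40*A^-4 - 13*A^-8 - A^-12
  A^-4 * (4*d^2 + 2*d^4) = 2*A^4 + 12 + 20*A^-4 + 12*A^-8 + 2*A^-12
  A^-6 * (d^3) = -1 - 3*A^-4 - 3*A^-8 - A^-12
Summing the groups: <K> = A^8 + 1 - A^-4
Normalise by the writhe: (-A^3)^(-w) = (-A^3)^(-4) = A^-12, so f(A) = A^-12 * <K> = A^-4 + A^-12 - A^-16.
Substitute A = t^(-1/4), i.e. A^e → t^(-e/4): V(t) = -t^4 + t^3 + t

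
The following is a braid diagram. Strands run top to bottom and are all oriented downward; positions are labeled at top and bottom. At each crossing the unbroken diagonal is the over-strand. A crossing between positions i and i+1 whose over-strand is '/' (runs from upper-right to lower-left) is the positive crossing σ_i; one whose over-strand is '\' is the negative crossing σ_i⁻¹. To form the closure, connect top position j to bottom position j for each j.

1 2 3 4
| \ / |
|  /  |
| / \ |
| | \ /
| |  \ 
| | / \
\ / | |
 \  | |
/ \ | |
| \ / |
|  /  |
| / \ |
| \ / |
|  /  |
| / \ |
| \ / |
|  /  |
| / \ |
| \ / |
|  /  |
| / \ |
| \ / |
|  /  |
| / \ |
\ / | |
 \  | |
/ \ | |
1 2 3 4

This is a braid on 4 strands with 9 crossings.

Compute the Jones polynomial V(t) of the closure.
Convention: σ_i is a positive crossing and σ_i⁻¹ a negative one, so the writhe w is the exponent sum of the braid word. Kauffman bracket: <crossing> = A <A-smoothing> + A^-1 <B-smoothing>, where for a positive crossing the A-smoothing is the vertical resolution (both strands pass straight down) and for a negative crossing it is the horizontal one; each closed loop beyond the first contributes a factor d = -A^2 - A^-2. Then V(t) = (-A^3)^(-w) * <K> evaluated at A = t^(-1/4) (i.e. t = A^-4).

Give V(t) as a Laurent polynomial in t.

Reading the diagram top to bottom ('/'-over between positions i,i+1 = s_i, '\'-over = s_i^-1): braid word = s2 s3^-1 s1^-1 s2 s2 s2 s2 s2 s1^-1.
Braid: s2 s3^-1 s1^-1 s2 s2 s2 s2 s2 s1^-1 on 4 strands, 9 crossings.
Writhe w = (#positive) - (#negative) = 6 - 3 = 3.
State-sum expansion of <K>. There are 2^9 = 512 states.
Smooth each crossing (0=||, 1=⌣⌢); contribution A^(Σ sign_k(1-2s_k)) * d^(L-1).
Tabulate the states by total A-exponent and number of loops L (A-exp: L × count):
  A^9: L=3 ×1
  A^7: L=2 ×8, L=4 ×1
  A^5: L=1 ×17, L=3 ×19
  A^3: L=2 ×63, L=4 ×21
  A^1: L=3 ×111, L=5 ×15
  A^-1: L=4 ×120, L=6 ×6
  A^-3: L=5 ×83, L=7 ×1
  A^-5: L=6 ×36
  A^-7: L=7 ×9
  A^-9: L=8 ×1
Each group contributes A^e * Σ count * d^(L-1):
Powers of d = -A^2 - A^-2: d^2 = A^4 + 2 + A^-4; d^3 = -A^6 - 3*A^2 - 3*A^-2 - A^-6; d^4 = A^8 + 4*A^4 + 6 + 4*A^-4 + A^-8; d^5 = -A^10 - 5*A^6 - 10*A^2 - 10*A^-2 - 5*A^-6 - A^-10; d^6 = A^12 + 6*A^8 + 15*A^4 + 20 + 15*A^-4 + 6*A^-8 + A^-12; d^7 = -A^14 - 7*A^10 - 21*A^6 - 35*A^2 - 35*A^-2 - 21*A^-6 - 7*A^-10 - A^-14.
  A^9 * (d^2) = A^13 + 2*A^9 + A^5
  A^7 * (8*d + d^3) = -A^13 - 11*A^9 - 11*A^5 - A
  A^5 * (17 + 19*d^2) = 19*A^9 + 55*A^5 + 19*A
  A^3 * (63*d + 21*d^3) = -21*A^9 - 126*A^5 - 126*A - 21*A^-3
  A^1 * (111*d^2 + 15*d^4) = 15*A^9 + 171*A^5 + 312*A + 171*A^-3 + 15*A^-7
  A^-1 * (120*d^3 + 6*d^5) = -6*A^9 - 150*A^5 - 420*A - 420*A^-3 - 150*A^-7 - 6*A^-11
  A^-3 * (83*d^4 + d^6) = A^9 + 89*A^5 + 347*A + 518*A^-3 + 347*A^-7 + 89*A^-11 + A^-15
  A^-5 * (36*d^5) = -36*A^5 - 180*A - 360*A^-3 - 360*A^-7 - 180*A^-11 - 36*A^-15
  A^-7 * (9*d^6) = 9*A^5 + 54*A + 135*A^-3 + 180*A^-7 + 135*A^-11 + 54*A^-15 + 9*A^-19
  A^-9 * (d^7) = -A^5 - 7*A - 21*A^-3 - 35*A^-7 - 35*A^-11 - 21*A^-15 - 7*A^-19 - A^-23
Summing the groups: <K> = -A^9 + A^5 - 2*A + 2*A^-3 - 3*A^-7 + 3*A^-11 - 2*A^-15 + 2*A^-19 - A^-23
Normalise by the writhe: (-A^3)^(-w) = (-A^3)^(-3) = -A^-9, so f(A) = -A^-9 * <K> = 1 - A^-4 + 2*A^-8 - 2*A^-12 + 3*A^-16 - 3*A^-20 + 2*A^-24 - 2*A^-28 + A^-32.
Substitute A = t^(-1/4), i.e. A^e → t^(-e/4): V(t) = t^8 - 2*t^7 + 2*t^6 - 3*t^5 + 3*t^4 - 2*t^3 + 2*t^2 - t + 1

Answer: t^8 - 2*t^7 + 2*t^6 - 3*t^5 + 3*t^4 - 2*t^3 + 2*t^2 - t + 1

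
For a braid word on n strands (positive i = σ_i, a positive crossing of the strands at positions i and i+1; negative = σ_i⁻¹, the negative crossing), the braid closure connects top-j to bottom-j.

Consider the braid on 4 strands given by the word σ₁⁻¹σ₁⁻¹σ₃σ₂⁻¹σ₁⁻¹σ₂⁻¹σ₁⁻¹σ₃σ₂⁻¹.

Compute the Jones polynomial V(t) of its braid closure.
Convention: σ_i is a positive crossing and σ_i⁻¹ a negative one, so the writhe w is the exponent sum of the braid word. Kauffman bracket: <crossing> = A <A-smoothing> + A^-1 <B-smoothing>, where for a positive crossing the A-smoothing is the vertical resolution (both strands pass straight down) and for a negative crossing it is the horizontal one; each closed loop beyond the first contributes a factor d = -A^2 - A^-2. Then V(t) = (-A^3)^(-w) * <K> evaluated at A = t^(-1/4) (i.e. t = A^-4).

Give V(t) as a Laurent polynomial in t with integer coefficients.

1 - t^-1 + 2*t^-2 - 2*t^-3 + 2*t^-4 - 2*t^-5 + 2*t^-6 - t^-7

Derivation:
Braid: s1^-1 s1^-1 s3 s2^-1 s1^-1 s2^-1 s1^-1 s3 s2^-1 on 4 strands, 9 crossings.
Writhe w = (#positive) - (#negative) = 2 - 7 = -5.
Computing the Kauffman bracket via state sum. There are 2^9 = 512 states.
Each crossing splits two ways (0=vertical, 1=horizontal). The state's weight is A^(#A-smoothings - #B-smoothings) * d^(loops - 1).
Tabulate the states by total A-exponent and number of loops L (A-exp: L × count):
  A^9: L=3 ×1
  A^7: L=2 ×4, L=4 ×5
  A^5: L=1 ×4, L=3 ×26, L=5 ×6
  A^3: L=2 ×43, L=4 ×40, L=6 ×1
  A^1: L=1 ×23, L=3 ×92, L=5 ×11
  A^-1: L=2 ×91, L=4 ×34, L=6 ×1
  A^-3: L=1 ×32, L=3 ×48, L=5 ×4
  A^-5: L=2 ×28, L=4 ×8
  A^-7: L=3 ×9
  A^-9: L=4 ×1
Each group contributes A^e * Σ count * d^(L-1):
Powers of d = -A^2 - A^-2: d^2 = A^4 + 2 + A^-4; d^3 = -A^6 - 3*A^2 - 3*A^-2 - A^-6; d^4 = A^8 + 4*A^4 + 6 + 4*A^-4 + A^-8; d^5 = -A^10 - 5*A^6 - 10*A^2 - 10*A^-2 - 5*A^-6 - A^-10.
  A^9 * (d^2) = A^13 + 2*A^9 + A^5
  A^7 * (4*d + 5*d^3) = -5*A^13 - 19*A^9 - 19*A^5 - 5*A
  A^5 * (4 + 26*d^2 + 6*d^4) = 6*A^13 + 50*A^9 + 92*A^5 + 50*A + 6*A^-3
  A^3 * (43*d + 40*d^3 + d^5) = -A^13 - 45*A^9 - 173*A^5 - 173*A - 45*A^-3 - A^-7
  A^1 * (23 + 92*d^2 + 11*d^4) = 11*A^9 + 136*A^5 + 273*A + 136*A^-3 + 11*A^-7
  A^-1 * (91*d + 34*d^3 + d^5) = -A^9 - 39*A^5 - 203*A - 203*A^-3 - 39*A^-7 - A^-11
  A^-3 * (32 + 48*d^2 + 4*d^4) = 4*A^5 + 64*A + 152*A^-3 + 64*A^-7 + 4*A^-11
  A^-5 * (28*d + 8*d^3) = -8*A - 52*A^-3 - 52*A^-7 - 8*A^-11
  A^-7 * (9*d^2) = 9*A^-3 + 18*A^-7 + 9*A^-11
  A^-9 * (d^3) = -A^-3 - 3*A^-7 - 3*A^-11 - A^-15
Summing the groups: <K> = A^13 - 2*A^9 + 2*A^5 - 2*A + 2*A^-3 - 2*A^-7 + A^-11 - A^-15
Normalise by the writhe: (-A^3)^(-w) = (-A^3)^(5) = -A^15, so f(A) = -A^15 * <K> = -A^28 + 2*A^24 - 2*A^20 + 2*A^16 - 2*A^12 + 2*A^8 - A^4 + 1.
Substitute A = t^(-1/4), i.e. A^e → t^(-e/4): V(t) = 1 - t^-1 + 2*t^-2 - 2*t^-3 + 2*t^-4 - 2*t^-5 + 2*t^-6 - t^-7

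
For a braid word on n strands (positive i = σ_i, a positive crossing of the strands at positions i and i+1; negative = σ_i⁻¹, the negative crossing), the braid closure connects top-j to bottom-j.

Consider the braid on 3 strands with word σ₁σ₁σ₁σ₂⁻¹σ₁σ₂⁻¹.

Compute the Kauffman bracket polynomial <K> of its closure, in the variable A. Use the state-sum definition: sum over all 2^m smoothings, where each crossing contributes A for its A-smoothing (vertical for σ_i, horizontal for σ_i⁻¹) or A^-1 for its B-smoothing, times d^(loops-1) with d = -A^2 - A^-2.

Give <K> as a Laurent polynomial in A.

Braid: s1 s1 s1 s2^-1 s1 s2^-1 on 3 strands, 6 crossings.
Writhe w = (#positive) - (#negative) = 4 - 2 = 2.
Enumerate smoothing states for the bracket polynomial. There are 2^6 = 64 states.
For each crossing: s=0 is the vertical smoothing, s=1 horizontal. Crossing k contributes A^(sign_k * (1 - 2*s_k)); loop factor d = -A^2 - A^-2.
Tabulate the states by total A-exponent and number of loops L (A-exp: L × count):
  A^6: L=3 ×1
  A^4: L=2 ×6
  A^2: L=1 ×11, L=3 ×4
  A^0: L=2 ×19, L=4 ×1
  A^-2: L=3 ×15
  A^-4: L=4 ×6
  A^-6: L=5 ×1
Each group contributes A^e * Σ count * d^(L-1):
Powers of d = -A^2 - A^-2: d^2 = A^4 + 2 + A^-4; d^3 = -A^6 - 3*A^2 - 3*A^-2 - A^-6; d^4 = A^8 + 4*A^4 + 6 + 4*A^-4 + A^-8.
  A^6 * (d^2) = A^10 + 2*A^6 + A^2
  A^4 * (6*d) = -6*A^6 - 6*A^2
  A^2 * (11 + 4*d^2) = 4*A^6 + 19*A^2 + 4*A^-2
  A^0 * (19*d + d^3) = -A^6 - 22*A^2 - 22*A^-2 - A^-6
  A^-2 * (15*d^2) = 15*A^2 + 30*A^-2 + 15*A^-6
  A^-4 * (6*d^3) = -6*A^2 - 18*A^-2 - 18*A^-6 - 6*A^-10
  A^-6 * (d^4) = A^2 + 4*A^-2 + 6*A^-6 + 4*A^-10 + A^-14
Summing the groups: <K> = A^10 - A^6 + 2*A^2 - 2*A^-2 + 2*A^-6 - 2*A^-10 + A^-14

Answer: A^10 - A^6 + 2*A^2 - 2*A^-2 + 2*A^-6 - 2*A^-10 + A^-14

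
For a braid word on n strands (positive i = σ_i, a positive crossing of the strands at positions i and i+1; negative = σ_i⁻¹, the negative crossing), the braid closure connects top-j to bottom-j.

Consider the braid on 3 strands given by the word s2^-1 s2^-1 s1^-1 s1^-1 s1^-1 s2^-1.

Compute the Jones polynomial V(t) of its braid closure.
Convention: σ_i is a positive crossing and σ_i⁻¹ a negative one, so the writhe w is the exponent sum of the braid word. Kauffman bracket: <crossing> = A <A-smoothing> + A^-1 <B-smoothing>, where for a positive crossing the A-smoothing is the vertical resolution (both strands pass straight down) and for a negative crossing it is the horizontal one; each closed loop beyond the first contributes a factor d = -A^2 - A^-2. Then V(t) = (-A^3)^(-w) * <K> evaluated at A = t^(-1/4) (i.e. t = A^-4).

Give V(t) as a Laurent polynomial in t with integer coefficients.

Braid: s2^-1 s2^-1 s1^-1 s1^-1 s1^-1 s2^-1 on 3 strands, 6 crossings.
Writhe w = (#positive) - (#negative) = 0 - 6 = -6.
State-sum expansion of <K>. There are 2^6 = 64 states.
For each crossing: s=0 is the vertical smoothing, s=1 horizontal. Crossing k contributes A^(sign_k * (1 - 2*s_k)); loop factor d = -A^2 - A^-2.
Tabulate the states by total A-exponent and number of loops L (A-exp: L × count):
  A^6: L=5 ×1
  A^4: L=4 ×6
  A^2: L=3 ×15
  A^0: L=2 ×18, L=4 ×2
  A^-2: L=1 ×9, L=3 ×6
  A^-4: L=2 ×6
  A^-6: L=3 ×1
Each group contributes A^e * Σ count * d^(L-1):
Powers of d = -A^2 - A^-2: d^2 = A^4 + 2 + A^-4; d^3 = -A^6 - 3*A^2 - 3*A^-2 - A^-6; d^4 = A^8 + 4*A^4 + 6 + 4*A^-4 + A^-8.
  A^6 * (d^4) = A^14 + 4*A^10 + 6*A^6 + 4*A^2 + A^-2
  A^4 * (6*d^3) = -6*A^10 - 18*A^6 - 18*A^2 - 6*A^-2
  A^2 * (15*d^2) = 15*A^6 + 30*A^2 + 15*A^-2
  A^0 * (18*d + 2*d^3) = -2*A^6 - 24*A^2 - 24*A^-2 - 2*A^-6
  A^-2 * (9 + 6*d^2) = 6*A^2 + 21*A^-2 + 6*A^-6
  A^-4 * (6*d) = -6*A^-2 - 6*A^-6
  A^-6 * (d^2) = A^-2 + 2*A^-6 + A^-10
Summing the groups: <K> = A^14 - 2*A^10 + A^6 - 2*A^2 + 2*A^-2 + A^-10
Normalise by the writhe: (-A^3)^(-w) = (-A^3)^(6) = A^18, so f(A) = A^18 * <K> = A^32 - 2*A^28 + A^24 - 2*A^20 + 2*A^16 + A^8.
Substitute A = t^(-1/4), i.e. A^e → t^(-e/4): V(t) = t^-2 + 2*t^-4 - 2*t^-5 + t^-6 - 2*t^-7 + t^-8

Answer: t^-2 + 2*t^-4 - 2*t^-5 + t^-6 - 2*t^-7 + t^-8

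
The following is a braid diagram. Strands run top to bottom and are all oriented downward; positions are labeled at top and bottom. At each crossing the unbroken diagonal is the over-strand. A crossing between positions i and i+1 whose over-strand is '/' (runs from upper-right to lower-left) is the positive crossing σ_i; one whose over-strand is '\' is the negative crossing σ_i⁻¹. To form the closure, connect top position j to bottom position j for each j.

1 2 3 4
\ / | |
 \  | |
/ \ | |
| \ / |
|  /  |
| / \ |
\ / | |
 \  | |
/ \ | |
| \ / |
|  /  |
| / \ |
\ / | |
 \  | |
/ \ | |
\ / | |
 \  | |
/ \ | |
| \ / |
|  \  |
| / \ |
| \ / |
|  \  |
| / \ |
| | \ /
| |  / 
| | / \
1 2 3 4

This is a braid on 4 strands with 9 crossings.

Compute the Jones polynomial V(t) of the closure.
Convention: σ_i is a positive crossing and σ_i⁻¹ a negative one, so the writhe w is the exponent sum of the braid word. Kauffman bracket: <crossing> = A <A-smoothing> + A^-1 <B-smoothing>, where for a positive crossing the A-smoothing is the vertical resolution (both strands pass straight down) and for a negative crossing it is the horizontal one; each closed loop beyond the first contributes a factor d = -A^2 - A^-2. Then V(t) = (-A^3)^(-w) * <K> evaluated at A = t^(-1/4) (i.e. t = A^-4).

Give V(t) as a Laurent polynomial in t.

Reading the diagram top to bottom ('/'-over between positions i,i+1 = s_i, '\'-over = s_i^-1): braid word = s1^-1 s2 s1^-1 s2 s1^-1 s1^-1 s2^-1 s2^-1 s3.
The presented braid s1^-1 s2 s1^-1 s2 s1^-1 s1^-1 s2^-1 s2^-1 s3 on 4 strands reduces by inverse Markov moves (closure unchanged at each step):
  Destabilize: the word has the form β·s3 where s3 occurs only as the final letter (β ∈ B_3); drop it and the last strand → 3 strands.
Reduced to β = s1^-1 s2 s1^-1 s2 s1^-1 s1^-1 s2^-1 s2^-1 on 3 strands, 8 crossings.
Compute on β:
Braid: s1^-1 s2 s1^-1 s2 s1^-1 s1^-1 s2^-1 s2^-1 on 3 strands, 8 crossings.
Writhe w = (#positive) - (#negative) = 2 - 6 = -4.
Computing the Kauffman bracket via state sum. There are 2^8 = 256 states.
Smooth each crossing (0=||, 1=⌣⌢); contribution A^(Σ sign_k(1-2s_k)) * d^(L-1).
Tabulate the states by total A-exponent and number of loops L (A-exp: L × count):
  A^8: L=5 ×1
  A^6: L=4 ×8
  A^4: L=3 ×26, L=5 ×2
  A^2: L=2 ×41, L=4 ×15
  A^0: L=1 ×26, L=3 ×43, L=5 ×1
  A^-2: L=2 ×47, L=4 ×9
  A^-4: L=1 ×11, L=3 ×16, L=5 ×1
  A^-6: L=2 ×6, L=4 ×2
  A^-8: L=3 ×1
Each group contributes A^e * Σ count * d^(L-1):
Powers of d = -A^2 - A^-2: d^2 = A^4 + 2 + A^-4; d^3 = -A^6 - 3*A^2 - 3*A^-2 - A^-6; d^4 = A^8 + 4*A^4 + 6 + 4*A^-4 + A^-8.
  A^8 * (d^4) = A^16 + 4*A^12 + 6*A^8 + 4*A^4 + 1
  A^6 * (8*d^3) = -8*A^12 - 24*A^8 - 24*A^4 - 8
  A^4 * (26*d^2 + 2*d^4) = 2*A^12 + 34*A^8 + 64*A^4 + 34 + 2*A^-4
  A^2 * (41*d + 15*d^3) = -15*A^8 - 86*A^4 - 86 - 15*A^-4
  A^0 * (26 + 43*d^2 + d^4) = A^8 + 47*A^4 + 118 + 47*A^-4 + A^-8
  A^-2 * (47*d + 9*d^3) = -9*A^4 - 74 - 74*A^-4 - 9*A^-8
  A^-4 * (11 + 16*d^2 + d^4) = A^4 + 20 + 49*A^-4 + 20*A^-8 + A^-12
  A^-6 * (6*d + 2*d^3) = -2 - 12*A^-4 - 12*A^-8 - 2*A^-12
  A^-8 * (d^2) = A^-4 + 2*A^-8 + A^-12
Summing the groups: <K> = A^16 - 2*A^12 + 2*A^8 - 3*A^4 + 3 - 2*A^-4 + 2*A^-8
Normalise by the writhe: (-A^3)^(-w) = (-A^3)^(4) = A^12, so f(A) = A^12 * <K> = A^28 - 2*A^24 + 2*A^20 - 3*A^16 + 3*A^12 - 2*A^8 + 2*A^4.
Substitute A = t^(-1/4), i.e. A^e → t^(-e/4): V(t) = 2*t^-1 - 2*t^-2 + 3*t^-3 - 3*t^-4 + 2*t^-5 - 2*t^-6 + t^-7

Answer: 2*t^-1 - 2*t^-2 + 3*t^-3 - 3*t^-4 + 2*t^-5 - 2*t^-6 + t^-7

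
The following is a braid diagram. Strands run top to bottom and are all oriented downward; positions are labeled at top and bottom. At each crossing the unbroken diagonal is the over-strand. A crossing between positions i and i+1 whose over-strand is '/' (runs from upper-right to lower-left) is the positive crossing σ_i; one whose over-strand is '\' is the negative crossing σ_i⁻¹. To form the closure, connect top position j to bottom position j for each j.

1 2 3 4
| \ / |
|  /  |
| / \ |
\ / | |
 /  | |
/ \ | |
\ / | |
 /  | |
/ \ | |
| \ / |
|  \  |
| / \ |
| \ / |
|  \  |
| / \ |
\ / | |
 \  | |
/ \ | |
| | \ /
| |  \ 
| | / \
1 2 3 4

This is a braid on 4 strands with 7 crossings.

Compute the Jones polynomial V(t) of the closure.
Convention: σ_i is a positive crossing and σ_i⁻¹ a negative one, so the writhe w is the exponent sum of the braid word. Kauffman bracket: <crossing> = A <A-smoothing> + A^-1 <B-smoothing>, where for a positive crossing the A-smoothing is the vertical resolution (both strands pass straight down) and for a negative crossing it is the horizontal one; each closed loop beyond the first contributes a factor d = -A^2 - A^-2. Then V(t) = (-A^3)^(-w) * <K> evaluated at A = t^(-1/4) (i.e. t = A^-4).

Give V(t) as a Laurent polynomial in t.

Reading the diagram top to bottom ('/'-over between positions i,i+1 = s_i, '\'-over = s_i^-1): braid word = s2 s1 s1 s2^-1 s2^-1 s1^-1 s3^-1.
The presented braid s2 s1 s1 s2^-1 s2^-1 s1^-1 s3^-1 on 4 strands reduces by inverse Markov moves (closure unchanged at each step):
  Destabilize: the word has the form β·s3^-1 where s3^-1 occurs only as the final letter (β ∈ B_3); drop it and the last strand → 3 strands.
Reduced to β = s2 s1 s1 s2^-1 s2^-1 s1^-1 on 3 strands, 6 crossings.
Compute on β:
Braid: s2 s1 s1 s2^-1 s2^-1 s1^-1 on 3 strands, 6 crossings.
Writhe w = (#positive) - (#negative) = 3 - 3 = 0.
Computing the Kauffman bracket via state sum. There are 2^6 = 64 states.
Each crossing splits two ways (0=vertical, 1=horizontal). The state's weight is A^(#A-smoothings - #B-smoothings) * d^(loops - 1).
Tabulate the states by total A-exponent and number of loops L (A-exp: L × count):
  A^6: L=2 ×1
  A^4: L=1 ×2, L=3 ×4
  A^2: L=2 ×13, L=4 ×2
  A^0: L=1 ×9, L=3 ×11
  A^-2: L=2 ×13, L=4 ×2
  A^-4: L=1 ×2, L=3 ×4
  A^-6: L=2 ×1
Each group contributes A^e * Σ count * d^(L-1):
Powers of d = -A^2 - A^-2: d^2 = A^4 + 2 + A^-4; d^3 = -A^6 - 3*A^2 - 3*A^-2 - A^-6.
  A^6 * (d) = -A^8 - A^4
  A^4 * (2 + 4*d^2) = 4*A^8 + 10*A^4 + 4
  A^2 * (13*d + 2*d^3) = -2*A^8 - 19*A^4 - 19 - 2*A^-4
  A^0 * (9 + 11*d^2) = 11*A^4 + 31 + 11*A^-4
  A^-2 * (13*d + 2*d^3) = -2*A^4 - 19 - 19*A^-4 - 2*A^-8
  A^-4 * (2 + 4*d^2) = 4 + 10*A^-4 + 4*A^-8
  A^-6 * (d) = -A^-4 - A^-8
Summing the groups: <K> = A^8 - A^4 + 1 - A^-4 + A^-8
Normalise by the writhe: (-A^3)^(-w) = (-A^3)^(0) = 1, so f(A) = 1 * <K> = A^8 - A^4 + 1 - A^-4 + A^-8.
Substitute A = t^(-1/4), i.e. A^e → t^(-e/4): V(t) = t^2 - t + 1 - t^-1 + t^-2

Answer: t^2 - t + 1 - t^-1 + t^-2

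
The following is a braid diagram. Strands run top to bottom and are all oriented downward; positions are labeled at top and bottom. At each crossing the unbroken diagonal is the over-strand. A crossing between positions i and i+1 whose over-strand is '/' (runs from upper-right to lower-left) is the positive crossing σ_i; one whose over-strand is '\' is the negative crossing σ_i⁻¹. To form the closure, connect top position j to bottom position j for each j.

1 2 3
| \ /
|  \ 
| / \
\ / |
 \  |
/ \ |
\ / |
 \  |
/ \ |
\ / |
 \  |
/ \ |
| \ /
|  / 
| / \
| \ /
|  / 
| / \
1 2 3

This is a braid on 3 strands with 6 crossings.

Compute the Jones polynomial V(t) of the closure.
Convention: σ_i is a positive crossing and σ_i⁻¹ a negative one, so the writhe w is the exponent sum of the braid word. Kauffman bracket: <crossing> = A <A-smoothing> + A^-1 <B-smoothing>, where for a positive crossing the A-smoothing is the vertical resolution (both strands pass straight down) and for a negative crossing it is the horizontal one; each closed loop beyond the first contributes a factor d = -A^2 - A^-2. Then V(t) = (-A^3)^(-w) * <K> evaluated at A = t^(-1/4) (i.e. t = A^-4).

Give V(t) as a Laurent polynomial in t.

Reading the diagram top to bottom ('/'-over between positions i,i+1 = s_i, '\'-over = s_i^-1): braid word = s2^-1 s1^-1 s1^-1 s1^-1 s2 s2.
The presented braid s2^-1 s1^-1 s1^-1 s1^-1 s2 s2 on 3 strands reduces by inverse Markov moves (closure unchanged at each step):
  Deconjugate: the word is γ·β·γ⁻¹ with γ = s2^-1 (prefix) and γ⁻¹ = s2 (suffix); strip both.
  Destabilize: the word has the form β·s2 where s2 occurs only as the final letter (β ∈ B_2); drop it and the last strand → 2 strands.
Reduced to β = s1^-1 s1^-1 s1^-1 on 2 strands, 3 crossings.
Compute on β:
Braid: s1^-1 s1^-1 s1^-1 on 2 strands, 3 crossings.
Writhe w = (#positive) - (#negative) = 0 - 3 = -3.
Computing the Kauffman bracket via state sum. There are 2^3 = 8 states.
Smooth each crossing (0=||, 1=⌣⌢); contribution A^(Σ sign_k(1-2s_k)) * d^(L-1).
  state 000: A-exp=-3, loops=2, term = A^-3 * d^1
  state 001: A-exp=-1, loops=1, term = A^-1 * d^0
  state 010: A-exp=-1, loops=1, term = A^-1 * d^0
  state 011: A-exp=+1, loops=2, term = A^1 * d^1
  state 100: A-exp=-1, loops=1, term = A^-1 * d^0
  state 101: A-exp=+1, loops=2, term = A^1 * d^1
  state 110: A-exp=+1, loops=2, term = A^1 * d^1
  state 111: A-exp=+3, loops=3, term = A^3 * d^2
Collect the terms by A-exponent (count of states per loop number):
Powers of d = -A^2 - A^-2: d^2 = A^4 + 2 + A^-4.
  A^3 * (d^2) = A^7 + 2*A^3 + A^-1
  A^1 * (3*d) = -3*A^3 - 3*A^-1
  A^-1 * (3) = 3*A^-1
  A^-3 * (d) = -A^-1 - A^-5
Summing the groups: <K> = A^7 - A^3 - A^-5
Normalise by the writhe: (-A^3)^(-w) = (-A^3)^(3) = -A^9, so f(A) = -A^9 * <K> = -A^16 + A^12 + A^4.
Substitute A = t^(-1/4), i.e. A^e → t^(-e/4): V(t) = t^-1 + t^-3 - t^-4

Answer: t^-1 + t^-3 - t^-4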